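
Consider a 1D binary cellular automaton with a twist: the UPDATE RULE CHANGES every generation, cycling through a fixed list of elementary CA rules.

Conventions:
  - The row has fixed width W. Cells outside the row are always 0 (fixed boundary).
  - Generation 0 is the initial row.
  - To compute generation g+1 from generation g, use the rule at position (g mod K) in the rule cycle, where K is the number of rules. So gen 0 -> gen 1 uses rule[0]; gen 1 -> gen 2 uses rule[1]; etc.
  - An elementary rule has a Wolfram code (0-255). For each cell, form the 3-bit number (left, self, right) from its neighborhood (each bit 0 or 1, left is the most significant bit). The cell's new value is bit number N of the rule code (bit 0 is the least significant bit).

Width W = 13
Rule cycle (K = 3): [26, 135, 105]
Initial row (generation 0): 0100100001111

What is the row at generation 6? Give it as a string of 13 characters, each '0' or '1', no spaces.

Gen 0: 0100100001111
Gen 1 (rule 26): 1011010011000
Gen 2 (rule 135): 1000010100011
Gen 3 (rule 105): 0011001001011
Gen 4 (rule 26): 0110110110010
Gen 5 (rule 135): 1000000000110
Gen 6 (rule 105): 0011111110110

Answer: 0011111110110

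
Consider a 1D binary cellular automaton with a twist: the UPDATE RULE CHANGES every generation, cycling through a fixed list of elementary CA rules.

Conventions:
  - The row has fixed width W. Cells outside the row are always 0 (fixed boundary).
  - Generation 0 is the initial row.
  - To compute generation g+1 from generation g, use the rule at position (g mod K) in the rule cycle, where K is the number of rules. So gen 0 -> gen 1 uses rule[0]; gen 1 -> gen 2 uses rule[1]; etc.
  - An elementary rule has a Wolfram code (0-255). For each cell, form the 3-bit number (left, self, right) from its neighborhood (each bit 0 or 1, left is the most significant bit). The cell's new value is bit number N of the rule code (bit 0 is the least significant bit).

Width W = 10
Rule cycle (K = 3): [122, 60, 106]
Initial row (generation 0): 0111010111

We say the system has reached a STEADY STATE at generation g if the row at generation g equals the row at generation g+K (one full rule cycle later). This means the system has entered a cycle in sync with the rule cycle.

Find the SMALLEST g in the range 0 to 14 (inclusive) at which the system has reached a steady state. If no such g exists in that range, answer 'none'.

Gen 0: 0111010111
Gen 1 (rule 122): 1101101101
Gen 2 (rule 60): 1011011011
Gen 3 (rule 106): 0111111111
Gen 4 (rule 122): 1100000001
Gen 5 (rule 60): 1010000001
Gen 6 (rule 106): 0100000010
Gen 7 (rule 122): 1010000101
Gen 8 (rule 60): 1111000111
Gen 9 (rule 106): 1001001101
Gen 10 (rule 122): 0110111110
Gen 11 (rule 60): 0101100001
Gen 12 (rule 106): 1011100010
Gen 13 (rule 122): 0110110101
Gen 14 (rule 60): 0101101111
Gen 15 (rule 106): 1011111001
Gen 16 (rule 122): 0110001110
Gen 17 (rule 60): 0101001001

Answer: none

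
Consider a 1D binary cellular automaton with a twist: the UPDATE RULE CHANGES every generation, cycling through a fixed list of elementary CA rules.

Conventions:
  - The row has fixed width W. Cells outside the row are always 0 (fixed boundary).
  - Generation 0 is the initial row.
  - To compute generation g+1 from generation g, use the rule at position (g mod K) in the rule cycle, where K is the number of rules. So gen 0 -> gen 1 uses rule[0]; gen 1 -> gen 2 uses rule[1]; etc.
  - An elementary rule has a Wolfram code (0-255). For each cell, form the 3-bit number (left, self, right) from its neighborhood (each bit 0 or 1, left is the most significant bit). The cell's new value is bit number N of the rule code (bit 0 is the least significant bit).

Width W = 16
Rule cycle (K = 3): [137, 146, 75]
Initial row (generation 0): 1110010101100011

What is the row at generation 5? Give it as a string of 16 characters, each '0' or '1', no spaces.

Answer: 0101010101011010

Derivation:
Gen 0: 1110010101100011
Gen 1 (rule 137): 1100000001001010
Gen 2 (rule 146): 0010000010110001
Gen 3 (rule 75): 1100111100110110
Gen 4 (rule 137): 1000111000100100
Gen 5 (rule 146): 0101010101011010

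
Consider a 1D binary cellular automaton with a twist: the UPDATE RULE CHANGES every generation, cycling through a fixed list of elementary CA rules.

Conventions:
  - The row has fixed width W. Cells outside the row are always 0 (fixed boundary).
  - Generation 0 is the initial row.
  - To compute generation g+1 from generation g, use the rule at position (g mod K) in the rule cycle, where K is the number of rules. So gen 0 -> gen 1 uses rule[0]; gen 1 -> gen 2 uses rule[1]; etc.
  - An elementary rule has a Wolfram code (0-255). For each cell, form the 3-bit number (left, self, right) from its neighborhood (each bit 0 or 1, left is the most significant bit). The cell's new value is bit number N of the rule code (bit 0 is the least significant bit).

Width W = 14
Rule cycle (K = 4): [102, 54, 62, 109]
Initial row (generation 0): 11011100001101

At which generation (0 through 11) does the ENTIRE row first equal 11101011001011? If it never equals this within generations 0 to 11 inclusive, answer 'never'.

Answer: 8

Derivation:
Gen 0: 11011100001101
Gen 1 (rule 102): 01100100010111
Gen 2 (rule 54): 10011110111000
Gen 3 (rule 62): 11110001100100
Gen 4 (rule 109): 10010101100101
Gen 5 (rule 102): 10111110101111
Gen 6 (rule 54): 11000001110000
Gen 7 (rule 62): 10100011001000
Gen 8 (rule 109): 11101011001011
Gen 9 (rule 102): 00111101011101
Gen 10 (rule 54): 01000011100011
Gen 11 (rule 62): 11100110010110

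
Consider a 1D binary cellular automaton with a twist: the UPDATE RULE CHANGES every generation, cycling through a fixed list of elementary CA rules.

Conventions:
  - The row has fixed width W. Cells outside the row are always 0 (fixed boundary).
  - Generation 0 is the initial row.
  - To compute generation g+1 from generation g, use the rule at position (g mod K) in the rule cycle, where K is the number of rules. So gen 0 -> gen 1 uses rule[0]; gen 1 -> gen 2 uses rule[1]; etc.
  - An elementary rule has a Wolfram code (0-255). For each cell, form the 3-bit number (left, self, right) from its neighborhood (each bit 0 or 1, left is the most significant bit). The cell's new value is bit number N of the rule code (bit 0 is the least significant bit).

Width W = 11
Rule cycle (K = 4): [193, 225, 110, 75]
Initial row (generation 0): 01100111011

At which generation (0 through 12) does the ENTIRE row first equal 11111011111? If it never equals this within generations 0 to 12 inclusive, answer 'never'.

Answer: 8

Derivation:
Gen 0: 01100111011
Gen 1 (rule 193): 00100011001
Gen 2 (rule 225): 10001001000
Gen 3 (rule 110): 10011011000
Gen 4 (rule 75): 00111011011
Gen 5 (rule 193): 10011001001
Gen 6 (rule 225): 00001000000
Gen 7 (rule 110): 00011000000
Gen 8 (rule 75): 11111011111
Gen 9 (rule 193): 01111001111
Gen 10 (rule 225): 00111000111
Gen 11 (rule 110): 01101001101
Gen 12 (rule 75): 11100011100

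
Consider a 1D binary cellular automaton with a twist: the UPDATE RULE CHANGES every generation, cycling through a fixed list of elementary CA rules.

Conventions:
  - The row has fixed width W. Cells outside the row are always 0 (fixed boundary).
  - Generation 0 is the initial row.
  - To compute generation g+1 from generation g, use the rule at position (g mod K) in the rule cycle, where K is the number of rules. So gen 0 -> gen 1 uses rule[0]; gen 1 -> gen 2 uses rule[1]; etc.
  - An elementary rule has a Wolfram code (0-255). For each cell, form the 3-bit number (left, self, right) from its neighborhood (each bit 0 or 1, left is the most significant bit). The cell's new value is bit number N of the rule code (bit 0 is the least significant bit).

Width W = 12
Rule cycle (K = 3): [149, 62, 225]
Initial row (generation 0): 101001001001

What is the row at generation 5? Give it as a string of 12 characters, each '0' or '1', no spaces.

Gen 0: 101001001001
Gen 1 (rule 149): 101101101101
Gen 2 (rule 62): 111011011011
Gen 3 (rule 225): 011101101101
Gen 4 (rule 149): 001000000001
Gen 5 (rule 62): 011100000011

Answer: 011100000011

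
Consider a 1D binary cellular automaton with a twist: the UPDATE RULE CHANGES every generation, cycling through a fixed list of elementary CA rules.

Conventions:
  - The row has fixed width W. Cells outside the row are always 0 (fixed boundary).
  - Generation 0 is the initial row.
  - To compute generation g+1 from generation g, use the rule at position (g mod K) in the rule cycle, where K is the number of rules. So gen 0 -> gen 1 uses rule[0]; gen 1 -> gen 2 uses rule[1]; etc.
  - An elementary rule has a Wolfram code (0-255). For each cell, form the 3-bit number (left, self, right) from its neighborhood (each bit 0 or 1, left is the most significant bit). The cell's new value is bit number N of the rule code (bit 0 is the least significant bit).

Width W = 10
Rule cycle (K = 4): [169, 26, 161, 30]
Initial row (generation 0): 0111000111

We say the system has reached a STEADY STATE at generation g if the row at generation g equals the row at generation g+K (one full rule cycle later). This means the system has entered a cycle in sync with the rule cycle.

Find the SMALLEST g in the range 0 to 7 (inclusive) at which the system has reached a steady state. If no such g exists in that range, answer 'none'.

Answer: 0

Derivation:
Gen 0: 0111000111
Gen 1 (rule 169): 0110010110
Gen 2 (rule 26): 1101100101
Gen 3 (rule 161): 0010000010
Gen 4 (rule 30): 0111000111
Gen 5 (rule 169): 0110010110
Gen 6 (rule 26): 1101100101
Gen 7 (rule 161): 0010000010
Gen 8 (rule 30): 0111000111
Gen 9 (rule 169): 0110010110
Gen 10 (rule 26): 1101100101
Gen 11 (rule 161): 0010000010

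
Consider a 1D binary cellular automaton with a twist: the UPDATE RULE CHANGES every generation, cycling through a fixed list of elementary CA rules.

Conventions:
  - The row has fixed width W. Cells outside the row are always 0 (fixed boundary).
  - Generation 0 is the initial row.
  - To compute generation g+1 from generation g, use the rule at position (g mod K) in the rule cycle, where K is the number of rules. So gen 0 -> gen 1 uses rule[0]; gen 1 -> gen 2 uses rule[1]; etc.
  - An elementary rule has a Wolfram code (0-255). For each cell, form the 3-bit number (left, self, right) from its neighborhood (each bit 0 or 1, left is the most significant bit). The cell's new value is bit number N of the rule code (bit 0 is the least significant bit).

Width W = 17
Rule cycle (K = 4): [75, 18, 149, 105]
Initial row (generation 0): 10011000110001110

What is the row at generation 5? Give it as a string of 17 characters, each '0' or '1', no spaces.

Gen 0: 10011000110001110
Gen 1 (rule 75): 00111011110111010
Gen 2 (rule 18): 01000000000000001
Gen 3 (rule 149): 01111111111111101
Gen 4 (rule 105): 01000000000000110
Gen 5 (rule 75): 10011111111111110

Answer: 10011111111111110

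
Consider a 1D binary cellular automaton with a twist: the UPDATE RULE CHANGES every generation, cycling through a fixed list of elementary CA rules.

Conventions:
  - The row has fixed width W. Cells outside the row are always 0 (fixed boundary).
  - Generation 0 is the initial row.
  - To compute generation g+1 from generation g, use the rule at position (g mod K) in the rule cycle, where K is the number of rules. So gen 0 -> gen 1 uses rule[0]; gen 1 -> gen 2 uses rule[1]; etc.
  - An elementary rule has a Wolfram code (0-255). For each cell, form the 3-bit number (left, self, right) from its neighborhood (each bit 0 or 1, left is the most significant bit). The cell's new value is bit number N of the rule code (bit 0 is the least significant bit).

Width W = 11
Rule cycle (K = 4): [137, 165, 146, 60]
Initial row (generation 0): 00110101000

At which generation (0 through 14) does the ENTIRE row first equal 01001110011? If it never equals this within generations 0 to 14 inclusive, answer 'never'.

Answer: never

Derivation:
Gen 0: 00110101000
Gen 1 (rule 137): 10100000011
Gen 2 (rule 165): 11101111000
Gen 3 (rule 146): 01000110100
Gen 4 (rule 60): 01100101110
Gen 5 (rule 137): 01000001100
Gen 6 (rule 165): 01011100001
Gen 7 (rule 146): 10001010010
Gen 8 (rule 60): 11001111011
Gen 9 (rule 137): 10001110010
Gen 10 (rule 165): 10100100010
Gen 11 (rule 146): 00011010101
Gen 12 (rule 60): 00010111111
Gen 13 (rule 137): 11000111110
Gen 14 (rule 165): 00010011100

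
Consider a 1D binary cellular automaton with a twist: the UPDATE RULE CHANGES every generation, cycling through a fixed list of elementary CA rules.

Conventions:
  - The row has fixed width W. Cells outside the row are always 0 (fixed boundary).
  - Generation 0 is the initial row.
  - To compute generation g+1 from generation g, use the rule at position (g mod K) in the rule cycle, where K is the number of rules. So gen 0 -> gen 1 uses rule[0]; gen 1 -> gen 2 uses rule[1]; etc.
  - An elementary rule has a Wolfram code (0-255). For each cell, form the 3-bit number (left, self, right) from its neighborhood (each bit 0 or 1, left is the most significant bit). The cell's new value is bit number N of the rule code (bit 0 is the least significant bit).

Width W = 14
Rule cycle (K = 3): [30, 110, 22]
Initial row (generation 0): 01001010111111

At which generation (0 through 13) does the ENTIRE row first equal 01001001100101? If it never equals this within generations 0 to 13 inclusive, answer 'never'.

Answer: never

Derivation:
Gen 0: 01001010111111
Gen 1 (rule 30): 11111010100000
Gen 2 (rule 110): 10001111100000
Gen 3 (rule 22): 11010000010000
Gen 4 (rule 30): 10011000111000
Gen 5 (rule 110): 10111001101000
Gen 6 (rule 22): 10000110001100
Gen 7 (rule 30): 11001101011010
Gen 8 (rule 110): 11011111111110
Gen 9 (rule 22): 00000000000001
Gen 10 (rule 30): 00000000000011
Gen 11 (rule 110): 00000000000111
Gen 12 (rule 22): 00000000001000
Gen 13 (rule 30): 00000000011100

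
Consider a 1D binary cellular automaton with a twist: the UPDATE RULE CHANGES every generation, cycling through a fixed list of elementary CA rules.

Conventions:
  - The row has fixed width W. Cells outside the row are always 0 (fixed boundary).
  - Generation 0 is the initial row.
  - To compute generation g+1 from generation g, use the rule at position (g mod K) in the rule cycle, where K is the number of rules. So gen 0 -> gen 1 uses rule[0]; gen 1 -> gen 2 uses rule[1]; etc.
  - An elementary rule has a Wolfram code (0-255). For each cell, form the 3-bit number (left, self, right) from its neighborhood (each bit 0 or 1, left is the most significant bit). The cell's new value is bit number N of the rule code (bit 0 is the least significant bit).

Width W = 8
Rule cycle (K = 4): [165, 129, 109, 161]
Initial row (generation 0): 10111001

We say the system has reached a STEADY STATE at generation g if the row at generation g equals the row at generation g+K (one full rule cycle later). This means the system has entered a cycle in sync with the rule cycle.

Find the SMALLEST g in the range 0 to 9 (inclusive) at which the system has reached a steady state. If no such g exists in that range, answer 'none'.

Answer: none

Derivation:
Gen 0: 10111001
Gen 1 (rule 165): 11010001
Gen 2 (rule 129): 00000100
Gen 3 (rule 109): 11110101
Gen 4 (rule 161): 01101010
Gen 5 (rule 165): 00011110
Gen 6 (rule 129): 11001100
Gen 7 (rule 109): 11001101
Gen 8 (rule 161): 00000010
Gen 9 (rule 165): 11111010
Gen 10 (rule 129): 01110000
Gen 11 (rule 109): 01010111
Gen 12 (rule 161): 00101010
Gen 13 (rule 165): 10111110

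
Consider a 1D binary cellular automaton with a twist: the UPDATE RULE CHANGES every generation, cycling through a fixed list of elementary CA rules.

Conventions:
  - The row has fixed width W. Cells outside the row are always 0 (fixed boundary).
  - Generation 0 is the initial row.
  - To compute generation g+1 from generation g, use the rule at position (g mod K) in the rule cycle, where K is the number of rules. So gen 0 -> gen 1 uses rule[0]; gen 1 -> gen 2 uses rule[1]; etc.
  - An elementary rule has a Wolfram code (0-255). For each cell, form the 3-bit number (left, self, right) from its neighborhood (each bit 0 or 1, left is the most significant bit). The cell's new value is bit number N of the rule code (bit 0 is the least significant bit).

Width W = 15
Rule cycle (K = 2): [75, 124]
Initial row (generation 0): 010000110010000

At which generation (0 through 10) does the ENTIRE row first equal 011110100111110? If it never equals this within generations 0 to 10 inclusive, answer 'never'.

Gen 0: 010000110010000
Gen 1 (rule 75): 100111110100111
Gen 2 (rule 124): 110100011110101
Gen 3 (rule 75): 110001110010000
Gen 4 (rule 124): 111001011011000
Gen 5 (rule 75): 101010011011011
Gen 6 (rule 124): 111111011111111
Gen 7 (rule 75): 100001010000001
Gen 8 (rule 124): 110001111000001
Gen 9 (rule 75): 110111001011110
Gen 10 (rule 124): 111101101110011

Answer: never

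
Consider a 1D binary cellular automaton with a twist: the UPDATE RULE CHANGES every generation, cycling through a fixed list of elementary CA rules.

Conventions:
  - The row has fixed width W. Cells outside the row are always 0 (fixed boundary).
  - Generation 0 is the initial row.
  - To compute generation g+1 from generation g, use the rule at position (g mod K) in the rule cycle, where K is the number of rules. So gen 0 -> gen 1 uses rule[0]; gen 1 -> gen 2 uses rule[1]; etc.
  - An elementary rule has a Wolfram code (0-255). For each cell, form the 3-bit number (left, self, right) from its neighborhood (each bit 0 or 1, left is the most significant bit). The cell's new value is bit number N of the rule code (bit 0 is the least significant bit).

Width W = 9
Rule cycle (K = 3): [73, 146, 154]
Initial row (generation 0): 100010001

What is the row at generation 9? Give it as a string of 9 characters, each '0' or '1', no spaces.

Answer: 010100101

Derivation:
Gen 0: 100010001
Gen 1 (rule 73): 001000100
Gen 2 (rule 146): 010101010
Gen 3 (rule 154): 100000001
Gen 4 (rule 73): 001111100
Gen 5 (rule 146): 010111010
Gen 6 (rule 154): 100110001
Gen 7 (rule 73): 000110100
Gen 8 (rule 146): 001000010
Gen 9 (rule 154): 010100101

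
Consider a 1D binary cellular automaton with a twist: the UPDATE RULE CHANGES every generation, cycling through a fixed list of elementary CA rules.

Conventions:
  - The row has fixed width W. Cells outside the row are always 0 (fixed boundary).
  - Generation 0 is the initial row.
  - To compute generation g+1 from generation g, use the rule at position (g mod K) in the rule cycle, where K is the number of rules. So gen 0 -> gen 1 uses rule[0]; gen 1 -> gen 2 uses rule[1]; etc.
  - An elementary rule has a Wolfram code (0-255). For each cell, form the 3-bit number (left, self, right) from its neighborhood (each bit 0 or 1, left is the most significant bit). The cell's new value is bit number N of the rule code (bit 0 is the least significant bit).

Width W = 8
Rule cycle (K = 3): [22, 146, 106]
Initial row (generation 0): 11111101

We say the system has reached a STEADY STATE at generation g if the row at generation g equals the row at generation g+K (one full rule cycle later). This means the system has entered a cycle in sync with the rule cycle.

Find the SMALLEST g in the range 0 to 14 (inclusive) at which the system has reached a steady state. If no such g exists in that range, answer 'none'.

Gen 0: 11111101
Gen 1 (rule 22): 00000001
Gen 2 (rule 146): 00000010
Gen 3 (rule 106): 00000100
Gen 4 (rule 22): 00001110
Gen 5 (rule 146): 00010101
Gen 6 (rule 106): 00101010
Gen 7 (rule 22): 01101011
Gen 8 (rule 146): 10000000
Gen 9 (rule 106): 00000000
Gen 10 (rule 22): 00000000
Gen 11 (rule 146): 00000000
Gen 12 (rule 106): 00000000
Gen 13 (rule 22): 00000000
Gen 14 (rule 146): 00000000
Gen 15 (rule 106): 00000000
Gen 16 (rule 22): 00000000
Gen 17 (rule 146): 00000000

Answer: 9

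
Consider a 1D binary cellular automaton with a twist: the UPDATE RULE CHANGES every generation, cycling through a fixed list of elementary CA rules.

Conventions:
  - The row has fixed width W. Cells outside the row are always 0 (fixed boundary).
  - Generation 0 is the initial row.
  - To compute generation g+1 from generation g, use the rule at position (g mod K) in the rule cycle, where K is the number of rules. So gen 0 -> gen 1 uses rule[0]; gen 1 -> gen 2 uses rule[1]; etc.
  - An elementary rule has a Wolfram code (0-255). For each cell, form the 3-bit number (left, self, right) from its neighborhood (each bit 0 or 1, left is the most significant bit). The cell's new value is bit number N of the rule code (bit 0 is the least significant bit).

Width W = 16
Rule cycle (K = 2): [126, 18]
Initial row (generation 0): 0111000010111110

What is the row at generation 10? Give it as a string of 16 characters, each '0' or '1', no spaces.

Answer: 0000001000010100

Derivation:
Gen 0: 0111000010111110
Gen 1 (rule 126): 1101100111100011
Gen 2 (rule 18): 0000011000010100
Gen 3 (rule 126): 0000111100111110
Gen 4 (rule 18): 0001000011000001
Gen 5 (rule 126): 0011100111100011
Gen 6 (rule 18): 0100011000010100
Gen 7 (rule 126): 1110111100111110
Gen 8 (rule 18): 0000000011000001
Gen 9 (rule 126): 0000000111100011
Gen 10 (rule 18): 0000001000010100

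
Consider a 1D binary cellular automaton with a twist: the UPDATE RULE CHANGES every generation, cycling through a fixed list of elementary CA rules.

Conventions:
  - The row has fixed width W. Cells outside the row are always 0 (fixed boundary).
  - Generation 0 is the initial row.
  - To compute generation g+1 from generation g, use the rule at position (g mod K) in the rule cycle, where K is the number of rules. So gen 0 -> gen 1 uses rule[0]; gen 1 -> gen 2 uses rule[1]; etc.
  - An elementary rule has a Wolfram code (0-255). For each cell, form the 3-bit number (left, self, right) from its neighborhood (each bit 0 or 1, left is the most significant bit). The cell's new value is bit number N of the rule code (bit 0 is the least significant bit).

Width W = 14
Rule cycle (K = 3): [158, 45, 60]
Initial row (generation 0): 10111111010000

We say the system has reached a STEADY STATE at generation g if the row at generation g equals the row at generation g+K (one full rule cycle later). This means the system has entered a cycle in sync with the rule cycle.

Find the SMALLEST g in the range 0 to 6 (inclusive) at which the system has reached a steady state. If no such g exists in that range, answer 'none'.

Gen 0: 10111111010000
Gen 1 (rule 158): 10111110011000
Gen 2 (rule 45): 11100000010011
Gen 3 (rule 60): 10010000011010
Gen 4 (rule 158): 11111000110011
Gen 5 (rule 45): 10000010100010
Gen 6 (rule 60): 11000011110011
Gen 7 (rule 158): 10100111101110
Gen 8 (rule 45): 11100100011000
Gen 9 (rule 60): 10010110010100

Answer: none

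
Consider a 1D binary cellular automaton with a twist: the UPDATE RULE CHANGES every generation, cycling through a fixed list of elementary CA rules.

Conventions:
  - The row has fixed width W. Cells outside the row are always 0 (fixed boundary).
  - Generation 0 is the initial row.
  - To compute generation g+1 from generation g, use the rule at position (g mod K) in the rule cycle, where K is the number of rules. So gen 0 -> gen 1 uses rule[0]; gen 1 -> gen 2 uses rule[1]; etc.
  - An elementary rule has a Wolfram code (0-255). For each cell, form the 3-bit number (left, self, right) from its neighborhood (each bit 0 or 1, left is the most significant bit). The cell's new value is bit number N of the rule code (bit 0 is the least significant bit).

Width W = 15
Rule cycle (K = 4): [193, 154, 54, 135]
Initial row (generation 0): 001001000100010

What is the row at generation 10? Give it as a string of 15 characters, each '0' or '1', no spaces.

Gen 0: 001001000100010
Gen 1 (rule 193): 100000010001000
Gen 2 (rule 154): 010000101010100
Gen 3 (rule 54): 111001111111110
Gen 4 (rule 135): 010010111111100
Gen 5 (rule 193): 000000011111101
Gen 6 (rule 154): 000000111111000
Gen 7 (rule 54): 000001000000100
Gen 8 (rule 135): 111111011111101
Gen 9 (rule 193): 011111001111100
Gen 10 (rule 154): 111110111111010

Answer: 111110111111010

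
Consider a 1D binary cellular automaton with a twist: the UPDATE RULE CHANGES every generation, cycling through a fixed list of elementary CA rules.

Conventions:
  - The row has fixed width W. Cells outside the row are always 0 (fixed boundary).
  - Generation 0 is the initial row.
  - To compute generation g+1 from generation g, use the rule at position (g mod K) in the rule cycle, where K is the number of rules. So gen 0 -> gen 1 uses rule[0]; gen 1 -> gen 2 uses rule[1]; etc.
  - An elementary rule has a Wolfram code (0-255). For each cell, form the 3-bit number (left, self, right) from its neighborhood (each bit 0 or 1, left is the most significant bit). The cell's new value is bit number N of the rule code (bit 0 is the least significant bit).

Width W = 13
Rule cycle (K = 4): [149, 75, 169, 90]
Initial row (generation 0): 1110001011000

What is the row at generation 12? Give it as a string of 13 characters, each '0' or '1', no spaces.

Gen 0: 1110001011000
Gen 1 (rule 149): 0101101000111
Gen 2 (rule 75): 1001100011101
Gen 3 (rule 169): 0001001011010
Gen 4 (rule 90): 0010110011001
Gen 5 (rule 149): 1010001000101
Gen 6 (rule 75): 0000110011000
Gen 7 (rule 169): 1110100010011
Gen 8 (rule 90): 1010010101111
Gen 9 (rule 149): 1011010100110
Gen 10 (rule 75): 0011000001110
Gen 11 (rule 169): 1010011101100
Gen 12 (rule 90): 0001110101110

Answer: 0001110101110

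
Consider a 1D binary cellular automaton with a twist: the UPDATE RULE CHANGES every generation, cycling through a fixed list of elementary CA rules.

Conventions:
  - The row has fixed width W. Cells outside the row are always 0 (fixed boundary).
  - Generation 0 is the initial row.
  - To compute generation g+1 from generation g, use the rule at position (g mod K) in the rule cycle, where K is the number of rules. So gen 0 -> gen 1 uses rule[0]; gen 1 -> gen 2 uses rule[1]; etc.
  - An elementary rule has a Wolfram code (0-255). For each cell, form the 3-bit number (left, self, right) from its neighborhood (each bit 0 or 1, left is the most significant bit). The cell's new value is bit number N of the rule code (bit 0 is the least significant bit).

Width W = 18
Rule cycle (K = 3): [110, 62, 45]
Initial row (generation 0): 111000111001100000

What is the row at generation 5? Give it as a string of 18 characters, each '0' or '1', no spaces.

Gen 0: 111000111001100000
Gen 1 (rule 110): 101001101011100000
Gen 2 (rule 62): 111111011110010000
Gen 3 (rule 45): 100000110000010111
Gen 4 (rule 110): 100001110000111101
Gen 5 (rule 62): 110011001001100011

Answer: 110011001001100011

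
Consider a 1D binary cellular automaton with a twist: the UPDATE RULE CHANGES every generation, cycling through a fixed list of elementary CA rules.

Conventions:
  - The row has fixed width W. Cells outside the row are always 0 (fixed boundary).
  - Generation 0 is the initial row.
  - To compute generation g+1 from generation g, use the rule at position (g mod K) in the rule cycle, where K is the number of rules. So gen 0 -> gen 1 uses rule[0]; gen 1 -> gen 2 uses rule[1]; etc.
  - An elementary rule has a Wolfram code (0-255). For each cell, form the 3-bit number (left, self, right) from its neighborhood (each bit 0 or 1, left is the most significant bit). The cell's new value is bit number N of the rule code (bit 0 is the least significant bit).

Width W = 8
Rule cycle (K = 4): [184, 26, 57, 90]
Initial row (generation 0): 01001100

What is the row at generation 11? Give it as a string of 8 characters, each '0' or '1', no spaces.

Answer: 11001111

Derivation:
Gen 0: 01001100
Gen 1 (rule 184): 00101010
Gen 2 (rule 26): 01000001
Gen 3 (rule 57): 00111100
Gen 4 (rule 90): 01100110
Gen 5 (rule 184): 01010101
Gen 6 (rule 26): 10000000
Gen 7 (rule 57): 01111111
Gen 8 (rule 90): 11000001
Gen 9 (rule 184): 10100000
Gen 10 (rule 26): 00010000
Gen 11 (rule 57): 11001111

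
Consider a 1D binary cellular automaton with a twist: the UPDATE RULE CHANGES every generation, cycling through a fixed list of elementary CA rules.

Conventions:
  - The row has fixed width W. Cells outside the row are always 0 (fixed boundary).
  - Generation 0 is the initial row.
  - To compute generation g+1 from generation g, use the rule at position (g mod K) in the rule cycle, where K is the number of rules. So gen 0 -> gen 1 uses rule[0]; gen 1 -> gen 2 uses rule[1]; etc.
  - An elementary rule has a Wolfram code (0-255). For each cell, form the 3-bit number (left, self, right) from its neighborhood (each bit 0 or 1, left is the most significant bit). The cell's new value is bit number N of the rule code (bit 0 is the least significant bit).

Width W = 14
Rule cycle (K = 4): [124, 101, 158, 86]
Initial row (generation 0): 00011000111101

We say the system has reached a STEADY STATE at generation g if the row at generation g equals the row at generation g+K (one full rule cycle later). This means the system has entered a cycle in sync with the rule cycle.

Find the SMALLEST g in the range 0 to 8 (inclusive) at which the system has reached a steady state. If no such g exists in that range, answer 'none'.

Gen 0: 00011000111101
Gen 1 (rule 124): 00011100100111
Gen 2 (rule 101): 11000100100001
Gen 3 (rule 158): 10101111110011
Gen 4 (rule 86): 10100000011101
Gen 5 (rule 124): 11110000010111
Gen 6 (rule 101): 00010111011001
Gen 7 (rule 158): 00110110010111
Gen 8 (rule 86): 01010011110001
Gen 9 (rule 124): 01111010011001
Gen 10 (rule 101): 00001110001001
Gen 11 (rule 158): 00011101011111
Gen 12 (rule 86): 00100101000001

Answer: none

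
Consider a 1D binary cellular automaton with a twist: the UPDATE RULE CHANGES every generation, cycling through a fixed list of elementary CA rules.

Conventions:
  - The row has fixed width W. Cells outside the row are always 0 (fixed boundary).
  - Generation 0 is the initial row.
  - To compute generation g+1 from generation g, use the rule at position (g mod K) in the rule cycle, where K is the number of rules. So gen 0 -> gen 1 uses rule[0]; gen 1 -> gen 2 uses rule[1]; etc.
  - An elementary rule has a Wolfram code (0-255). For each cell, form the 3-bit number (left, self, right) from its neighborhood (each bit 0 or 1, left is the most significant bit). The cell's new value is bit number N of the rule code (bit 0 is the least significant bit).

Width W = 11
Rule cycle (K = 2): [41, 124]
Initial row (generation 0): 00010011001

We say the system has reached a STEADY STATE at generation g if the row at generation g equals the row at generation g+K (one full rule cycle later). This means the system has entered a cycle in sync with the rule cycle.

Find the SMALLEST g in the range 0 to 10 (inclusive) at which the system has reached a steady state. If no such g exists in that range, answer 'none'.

Answer: 7

Derivation:
Gen 0: 00010011001
Gen 1 (rule 41): 11000010000
Gen 2 (rule 124): 11100011000
Gen 3 (rule 41): 10001010011
Gen 4 (rule 124): 11001111011
Gen 5 (rule 41): 10001000110
Gen 6 (rule 124): 11001100111
Gen 7 (rule 41): 10001000100
Gen 8 (rule 124): 11001100110
Gen 9 (rule 41): 10001000100
Gen 10 (rule 124): 11001100110
Gen 11 (rule 41): 10001000100
Gen 12 (rule 124): 11001100110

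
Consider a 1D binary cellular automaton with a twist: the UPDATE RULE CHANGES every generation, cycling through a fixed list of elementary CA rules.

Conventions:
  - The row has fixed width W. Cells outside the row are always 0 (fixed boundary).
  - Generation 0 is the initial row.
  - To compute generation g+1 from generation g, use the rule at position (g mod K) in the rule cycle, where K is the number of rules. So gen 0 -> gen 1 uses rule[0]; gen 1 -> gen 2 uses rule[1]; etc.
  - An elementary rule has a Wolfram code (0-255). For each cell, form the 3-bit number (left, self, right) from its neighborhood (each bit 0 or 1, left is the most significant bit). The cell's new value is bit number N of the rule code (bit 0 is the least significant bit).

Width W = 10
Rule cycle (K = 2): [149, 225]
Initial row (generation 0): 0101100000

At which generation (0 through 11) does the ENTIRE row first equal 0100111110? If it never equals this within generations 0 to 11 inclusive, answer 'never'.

Gen 0: 0101100000
Gen 1 (rule 149): 0100011111
Gen 2 (rule 225): 0001001111
Gen 3 (rule 149): 1101100110
Gen 4 (rule 225): 0110100010
Gen 5 (rule 149): 0000111011
Gen 6 (rule 225): 1110011101
Gen 7 (rule 149): 0101001001
Gen 8 (rule 225): 0010000000
Gen 9 (rule 149): 1011111111
Gen 10 (rule 225): 0101111111
Gen 11 (rule 149): 0100111110

Answer: 11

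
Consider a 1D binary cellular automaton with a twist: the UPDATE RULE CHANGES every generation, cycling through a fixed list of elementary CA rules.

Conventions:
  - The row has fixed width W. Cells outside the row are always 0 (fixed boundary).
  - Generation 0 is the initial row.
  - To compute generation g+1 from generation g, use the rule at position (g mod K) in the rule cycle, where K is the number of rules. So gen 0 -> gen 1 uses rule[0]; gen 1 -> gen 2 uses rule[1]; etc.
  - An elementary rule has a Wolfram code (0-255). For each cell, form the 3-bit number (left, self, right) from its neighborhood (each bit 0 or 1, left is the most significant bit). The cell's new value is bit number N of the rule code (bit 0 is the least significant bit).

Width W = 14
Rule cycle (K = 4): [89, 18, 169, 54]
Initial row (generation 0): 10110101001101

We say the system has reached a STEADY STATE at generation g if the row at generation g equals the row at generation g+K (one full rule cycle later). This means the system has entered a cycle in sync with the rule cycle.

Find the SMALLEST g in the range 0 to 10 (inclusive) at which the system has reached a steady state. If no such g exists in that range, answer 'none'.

Answer: 10

Derivation:
Gen 0: 10110101001101
Gen 1 (rule 89): 00110000101100
Gen 2 (rule 18): 01001001000010
Gen 3 (rule 169): 00000000011000
Gen 4 (rule 54): 00000000100100
Gen 5 (rule 89): 11111110010011
Gen 6 (rule 18): 00000001101100
Gen 7 (rule 169): 11111101011001
Gen 8 (rule 54): 00000011100111
Gen 9 (rule 89): 11111010110101
Gen 10 (rule 18): 00000000000000
Gen 11 (rule 169): 11111111111111
Gen 12 (rule 54): 00000000000000
Gen 13 (rule 89): 11111111111111
Gen 14 (rule 18): 00000000000000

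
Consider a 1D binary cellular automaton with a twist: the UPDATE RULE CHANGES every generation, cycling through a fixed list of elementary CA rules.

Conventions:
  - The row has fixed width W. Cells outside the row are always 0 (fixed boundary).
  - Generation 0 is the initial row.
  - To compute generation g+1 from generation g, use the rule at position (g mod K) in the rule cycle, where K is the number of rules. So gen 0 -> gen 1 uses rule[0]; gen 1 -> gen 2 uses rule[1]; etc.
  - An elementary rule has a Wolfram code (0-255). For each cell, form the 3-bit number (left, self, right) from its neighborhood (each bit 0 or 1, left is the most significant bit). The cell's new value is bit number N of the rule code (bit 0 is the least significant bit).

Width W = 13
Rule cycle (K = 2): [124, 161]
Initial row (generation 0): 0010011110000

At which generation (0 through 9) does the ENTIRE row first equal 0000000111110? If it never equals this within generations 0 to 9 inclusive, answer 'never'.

Gen 0: 0010011110000
Gen 1 (rule 124): 0011010011000
Gen 2 (rule 161): 1000100000011
Gen 3 (rule 124): 1100110000011
Gen 4 (rule 161): 0000000111000
Gen 5 (rule 124): 0000000101100
Gen 6 (rule 161): 1111110010001
Gen 7 (rule 124): 1000011011001
Gen 8 (rule 161): 0011000100000
Gen 9 (rule 124): 0011100110000

Answer: never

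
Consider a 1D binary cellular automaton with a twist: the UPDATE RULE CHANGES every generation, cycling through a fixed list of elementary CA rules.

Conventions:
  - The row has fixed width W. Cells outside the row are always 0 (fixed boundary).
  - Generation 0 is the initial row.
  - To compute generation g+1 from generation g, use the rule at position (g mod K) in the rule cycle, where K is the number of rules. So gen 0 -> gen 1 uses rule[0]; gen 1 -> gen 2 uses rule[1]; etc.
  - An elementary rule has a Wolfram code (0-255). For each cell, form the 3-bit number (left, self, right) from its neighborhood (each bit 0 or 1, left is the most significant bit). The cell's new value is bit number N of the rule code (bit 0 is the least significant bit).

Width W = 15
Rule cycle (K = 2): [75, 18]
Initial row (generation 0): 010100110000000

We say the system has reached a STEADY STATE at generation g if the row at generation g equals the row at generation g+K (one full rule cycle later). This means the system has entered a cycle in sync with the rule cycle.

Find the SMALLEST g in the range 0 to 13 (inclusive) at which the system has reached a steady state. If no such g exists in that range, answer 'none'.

Gen 0: 010100110000000
Gen 1 (rule 75): 100001110111111
Gen 2 (rule 18): 010010000000000
Gen 3 (rule 75): 100100111111111
Gen 4 (rule 18): 011011000000000
Gen 5 (rule 75): 111011011111111
Gen 6 (rule 18): 000000000000000
Gen 7 (rule 75): 111111111111111
Gen 8 (rule 18): 000000000000000
Gen 9 (rule 75): 111111111111111
Gen 10 (rule 18): 000000000000000
Gen 11 (rule 75): 111111111111111
Gen 12 (rule 18): 000000000000000
Gen 13 (rule 75): 111111111111111
Gen 14 (rule 18): 000000000000000
Gen 15 (rule 75): 111111111111111

Answer: 6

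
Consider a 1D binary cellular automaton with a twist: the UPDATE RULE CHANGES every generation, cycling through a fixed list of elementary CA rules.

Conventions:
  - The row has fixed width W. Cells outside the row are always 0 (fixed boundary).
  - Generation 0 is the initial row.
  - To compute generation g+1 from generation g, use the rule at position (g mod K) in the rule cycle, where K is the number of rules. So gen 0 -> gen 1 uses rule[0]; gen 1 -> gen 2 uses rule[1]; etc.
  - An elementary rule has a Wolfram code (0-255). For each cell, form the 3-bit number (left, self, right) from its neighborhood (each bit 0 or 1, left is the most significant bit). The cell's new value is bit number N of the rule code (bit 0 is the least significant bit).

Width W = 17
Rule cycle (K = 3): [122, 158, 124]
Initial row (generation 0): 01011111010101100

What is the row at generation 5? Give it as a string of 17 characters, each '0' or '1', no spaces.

Answer: 11000001110011001

Derivation:
Gen 0: 01011111010101100
Gen 1 (rule 122): 10110001101011110
Gen 2 (rule 158): 10101011001011101
Gen 3 (rule 124): 11111111101110111
Gen 4 (rule 122): 10000000111011101
Gen 5 (rule 158): 11000001110011001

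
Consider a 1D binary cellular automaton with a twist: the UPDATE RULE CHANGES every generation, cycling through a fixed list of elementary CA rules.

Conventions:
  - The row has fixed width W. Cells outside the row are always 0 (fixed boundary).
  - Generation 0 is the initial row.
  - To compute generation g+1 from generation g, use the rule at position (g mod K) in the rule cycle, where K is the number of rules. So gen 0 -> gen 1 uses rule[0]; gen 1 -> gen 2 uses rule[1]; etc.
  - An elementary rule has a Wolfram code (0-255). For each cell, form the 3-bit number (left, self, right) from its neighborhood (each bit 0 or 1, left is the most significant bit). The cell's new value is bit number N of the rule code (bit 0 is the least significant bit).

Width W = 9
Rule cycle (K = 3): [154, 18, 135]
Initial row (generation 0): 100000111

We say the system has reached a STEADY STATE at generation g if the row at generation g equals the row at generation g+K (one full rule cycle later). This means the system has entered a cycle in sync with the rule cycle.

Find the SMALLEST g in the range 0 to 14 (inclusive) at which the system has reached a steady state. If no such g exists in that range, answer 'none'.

Gen 0: 100000111
Gen 1 (rule 154): 010001110
Gen 2 (rule 18): 101010001
Gen 3 (rule 135): 101010111
Gen 4 (rule 154): 000000110
Gen 5 (rule 18): 000001001
Gen 6 (rule 135): 111111011
Gen 7 (rule 154): 111110010
Gen 8 (rule 18): 000001101
Gen 9 (rule 135): 111110001
Gen 10 (rule 154): 111101010
Gen 11 (rule 18): 000000001
Gen 12 (rule 135): 111111111
Gen 13 (rule 154): 111111110
Gen 14 (rule 18): 000000001
Gen 15 (rule 135): 111111111
Gen 16 (rule 154): 111111110
Gen 17 (rule 18): 000000001

Answer: 11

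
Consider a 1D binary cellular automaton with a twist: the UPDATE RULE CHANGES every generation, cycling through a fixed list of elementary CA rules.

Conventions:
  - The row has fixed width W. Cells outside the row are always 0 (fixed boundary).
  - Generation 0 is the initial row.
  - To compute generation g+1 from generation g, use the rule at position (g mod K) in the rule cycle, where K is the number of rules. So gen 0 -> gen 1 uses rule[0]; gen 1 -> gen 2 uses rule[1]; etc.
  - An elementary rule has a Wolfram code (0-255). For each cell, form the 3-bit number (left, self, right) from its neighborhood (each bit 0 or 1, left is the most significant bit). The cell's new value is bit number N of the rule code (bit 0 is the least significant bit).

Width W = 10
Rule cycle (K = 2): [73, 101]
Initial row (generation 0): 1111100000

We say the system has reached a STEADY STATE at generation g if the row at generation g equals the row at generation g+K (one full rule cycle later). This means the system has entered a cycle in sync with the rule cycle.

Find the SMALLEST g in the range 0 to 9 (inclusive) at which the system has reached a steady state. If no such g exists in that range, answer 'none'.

Gen 0: 1111100000
Gen 1 (rule 73): 1000101111
Gen 2 (rule 101): 1010110001
Gen 3 (rule 73): 0000110100
Gen 4 (rule 101): 1110011101
Gen 5 (rule 73): 1010010100
Gen 6 (rule 101): 1110011101
Gen 7 (rule 73): 1010010100
Gen 8 (rule 101): 1110011101
Gen 9 (rule 73): 1010010100
Gen 10 (rule 101): 1110011101
Gen 11 (rule 73): 1010010100

Answer: 4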